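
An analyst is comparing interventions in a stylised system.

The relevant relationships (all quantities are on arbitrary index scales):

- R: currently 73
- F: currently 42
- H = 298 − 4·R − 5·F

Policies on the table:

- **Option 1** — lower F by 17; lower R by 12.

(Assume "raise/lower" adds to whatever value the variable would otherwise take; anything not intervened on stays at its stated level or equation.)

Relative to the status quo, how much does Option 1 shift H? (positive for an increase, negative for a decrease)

Baseline:
  R = 73
  F = 42
  H = 298 − 4·73 − 5·42 = -204
Option 1 (F − 17, R − 12):
  R = 73 − 12 = 61
  F = 42 − 17 = 25
  H = 298 − 4·61 − 5·25 = -71
Change in H: -71 − (-204) = 133

133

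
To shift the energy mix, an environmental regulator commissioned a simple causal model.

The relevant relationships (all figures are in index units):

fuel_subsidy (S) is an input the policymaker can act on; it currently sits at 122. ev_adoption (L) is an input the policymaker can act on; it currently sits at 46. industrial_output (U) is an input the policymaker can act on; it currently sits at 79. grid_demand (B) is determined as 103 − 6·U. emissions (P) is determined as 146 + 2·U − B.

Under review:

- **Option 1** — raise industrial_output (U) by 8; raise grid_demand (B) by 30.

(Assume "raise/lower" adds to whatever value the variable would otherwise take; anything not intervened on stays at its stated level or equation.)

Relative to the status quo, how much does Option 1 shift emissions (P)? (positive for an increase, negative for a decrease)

34

Baseline:
  U = 79
  B = 103 − 6·79 = -371
  P = 146 + 2·79 − (-371) = 675
Option 1 (U + 8, B + 30):
  U = 79 + 8 = 87
  B = 103 − 6·87 (+30 from intervention) = -389
  P = 146 + 2·87 − (-389) = 709
Change in P: 709 − 675 = 34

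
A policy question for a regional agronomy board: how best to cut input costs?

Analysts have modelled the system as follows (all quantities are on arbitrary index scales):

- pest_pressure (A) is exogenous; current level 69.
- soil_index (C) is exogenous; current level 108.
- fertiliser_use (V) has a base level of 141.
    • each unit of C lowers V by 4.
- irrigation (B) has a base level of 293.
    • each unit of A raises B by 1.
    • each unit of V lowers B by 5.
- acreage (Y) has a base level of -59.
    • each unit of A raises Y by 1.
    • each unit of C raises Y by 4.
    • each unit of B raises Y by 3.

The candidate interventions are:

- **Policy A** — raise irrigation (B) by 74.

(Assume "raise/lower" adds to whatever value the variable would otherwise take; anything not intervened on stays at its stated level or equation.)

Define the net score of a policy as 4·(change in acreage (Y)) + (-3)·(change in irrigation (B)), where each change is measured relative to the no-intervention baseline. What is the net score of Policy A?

666

Baseline:
  A = 69
  C = 108
  V = 141 − 4·108 = -291
  B = 293 + 69 − 5·(-291) = 1817
  Y = -59 + 69 + 4·108 + 3·1817 = 5893
Policy A (B + 74):
  A = 69
  C = 108
  V = 141 − 4·108 = -291
  B = 293 + 69 − 5·(-291) (+74 from intervention) = 1891
  Y = -59 + 69 + 4·108 + 3·1891 = 6115
ΔY = 6115 − 5893 = 222; ΔB = 1891 − 1817 = 74
Score = 4·222 + (-3)·74 = 666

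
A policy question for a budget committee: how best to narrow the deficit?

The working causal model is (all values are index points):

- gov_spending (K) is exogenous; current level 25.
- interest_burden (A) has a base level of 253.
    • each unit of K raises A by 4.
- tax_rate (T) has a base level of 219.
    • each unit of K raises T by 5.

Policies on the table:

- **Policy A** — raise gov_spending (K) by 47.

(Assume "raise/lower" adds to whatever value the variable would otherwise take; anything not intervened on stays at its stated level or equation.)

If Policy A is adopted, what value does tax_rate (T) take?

579

Policy A (K + 47):
  K = 25 + 47 = 72
  T = 219 + 5·72 = 579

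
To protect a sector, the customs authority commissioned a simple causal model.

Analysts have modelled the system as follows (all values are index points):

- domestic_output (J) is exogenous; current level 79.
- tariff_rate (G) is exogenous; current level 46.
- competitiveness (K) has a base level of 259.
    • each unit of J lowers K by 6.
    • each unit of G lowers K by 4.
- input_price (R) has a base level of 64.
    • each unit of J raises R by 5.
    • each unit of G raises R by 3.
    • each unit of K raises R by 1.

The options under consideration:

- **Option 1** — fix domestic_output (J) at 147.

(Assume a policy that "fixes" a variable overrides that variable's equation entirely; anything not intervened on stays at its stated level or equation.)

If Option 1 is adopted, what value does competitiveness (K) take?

-807

Option 1 (J := 147):
  J = 147
  G = 46
  K = 259 − 6·147 − 4·46 = -807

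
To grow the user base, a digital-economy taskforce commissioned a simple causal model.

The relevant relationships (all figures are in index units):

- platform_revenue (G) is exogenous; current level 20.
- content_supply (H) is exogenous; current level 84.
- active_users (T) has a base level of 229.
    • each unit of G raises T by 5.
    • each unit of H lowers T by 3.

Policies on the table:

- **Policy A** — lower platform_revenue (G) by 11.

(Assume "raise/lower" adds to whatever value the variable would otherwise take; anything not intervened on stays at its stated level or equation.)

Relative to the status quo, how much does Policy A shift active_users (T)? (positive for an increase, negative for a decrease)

-55

Baseline:
  G = 20
  H = 84
  T = 229 + 5·20 − 3·84 = 77
Policy A (G − 11):
  G = 20 − 11 = 9
  H = 84
  T = 229 + 5·9 − 3·84 = 22
Change in T: 22 − 77 = -55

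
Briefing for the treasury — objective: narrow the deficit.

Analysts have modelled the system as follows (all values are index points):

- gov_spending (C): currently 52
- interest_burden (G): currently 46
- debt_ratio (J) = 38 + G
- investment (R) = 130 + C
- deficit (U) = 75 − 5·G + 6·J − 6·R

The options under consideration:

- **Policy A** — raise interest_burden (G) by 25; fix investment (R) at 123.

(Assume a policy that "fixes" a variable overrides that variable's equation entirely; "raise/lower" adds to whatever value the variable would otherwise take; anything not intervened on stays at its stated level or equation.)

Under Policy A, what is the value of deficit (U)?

Policy A (G + 25, R := 123):
  C = 52
  G = 46 + 25 = 71
  J = 38 + 71 = 109
  R = 123
  U = 75 − 5·71 + 6·109 − 6·123 = -364

-364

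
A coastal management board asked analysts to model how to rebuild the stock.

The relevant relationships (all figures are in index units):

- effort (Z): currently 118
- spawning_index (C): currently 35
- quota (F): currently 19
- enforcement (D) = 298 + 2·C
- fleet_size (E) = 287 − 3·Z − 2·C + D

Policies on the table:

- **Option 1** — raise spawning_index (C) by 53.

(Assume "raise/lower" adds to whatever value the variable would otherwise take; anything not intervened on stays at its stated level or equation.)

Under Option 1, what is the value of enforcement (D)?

Option 1 (C + 53):
  C = 35 + 53 = 88
  D = 298 + 2·88 = 474

474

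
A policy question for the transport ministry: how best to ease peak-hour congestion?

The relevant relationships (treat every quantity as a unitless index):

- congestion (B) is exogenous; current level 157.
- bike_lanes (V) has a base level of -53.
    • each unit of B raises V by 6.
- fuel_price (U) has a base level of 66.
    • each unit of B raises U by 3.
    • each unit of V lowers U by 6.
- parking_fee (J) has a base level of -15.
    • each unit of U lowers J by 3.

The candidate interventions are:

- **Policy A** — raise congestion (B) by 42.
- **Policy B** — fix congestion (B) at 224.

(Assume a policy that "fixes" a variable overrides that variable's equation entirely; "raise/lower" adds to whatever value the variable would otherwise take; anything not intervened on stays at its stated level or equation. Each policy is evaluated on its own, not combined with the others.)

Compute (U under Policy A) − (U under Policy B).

Policy A (B + 42):
  B = 157 + 42 = 199
  V = -53 + 6·199 = 1141
  U = 66 + 3·199 − 6·1141 = -6183
Policy B (B := 224):
  B = 224
  V = -53 + 6·224 = 1291
  U = 66 + 3·224 − 6·1291 = -7008
U: -6183 − (-7008) = 825

825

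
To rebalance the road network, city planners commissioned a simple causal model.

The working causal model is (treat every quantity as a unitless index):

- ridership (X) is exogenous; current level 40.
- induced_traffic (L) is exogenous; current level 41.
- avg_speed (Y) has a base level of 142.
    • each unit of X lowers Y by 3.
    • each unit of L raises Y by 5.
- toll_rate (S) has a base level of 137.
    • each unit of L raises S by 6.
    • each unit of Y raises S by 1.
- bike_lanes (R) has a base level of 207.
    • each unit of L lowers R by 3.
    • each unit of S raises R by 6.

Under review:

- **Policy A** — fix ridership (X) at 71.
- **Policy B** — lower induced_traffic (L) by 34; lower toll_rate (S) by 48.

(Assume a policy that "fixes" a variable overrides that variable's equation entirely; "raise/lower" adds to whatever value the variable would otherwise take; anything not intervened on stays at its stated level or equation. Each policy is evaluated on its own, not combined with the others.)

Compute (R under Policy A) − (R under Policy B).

Policy A (X := 71):
  X = 71
  L = 41
  Y = 142 − 3·71 + 5·41 = 134
  S = 137 + 6·41 + 134 = 517
  R = 207 − 3·41 + 6·517 = 3186
Policy B (L − 34, S − 48):
  X = 40
  L = 41 − 34 = 7
  Y = 142 − 3·40 + 5·7 = 57
  S = 137 + 6·7 + 57 (−48 from intervention) = 188
  R = 207 − 3·7 + 6·188 = 1314
R: 3186 − 1314 = 1872

1872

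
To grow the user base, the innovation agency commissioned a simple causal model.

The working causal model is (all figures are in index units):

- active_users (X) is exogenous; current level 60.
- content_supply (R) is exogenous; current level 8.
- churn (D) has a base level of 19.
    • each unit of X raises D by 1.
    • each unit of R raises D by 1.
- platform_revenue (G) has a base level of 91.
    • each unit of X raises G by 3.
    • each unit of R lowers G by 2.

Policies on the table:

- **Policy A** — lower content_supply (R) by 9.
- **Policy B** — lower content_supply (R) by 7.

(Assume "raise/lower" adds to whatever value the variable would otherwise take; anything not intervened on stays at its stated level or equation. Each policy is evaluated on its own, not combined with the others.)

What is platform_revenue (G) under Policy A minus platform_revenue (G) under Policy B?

Policy A (R − 9):
  X = 60
  R = 8 − 9 = -1
  G = 91 + 3·60 − 2·(-1) = 273
Policy B (R − 7):
  X = 60
  R = 8 − 7 = 1
  G = 91 + 3·60 − 2·1 = 269
G: 273 − 269 = 4

4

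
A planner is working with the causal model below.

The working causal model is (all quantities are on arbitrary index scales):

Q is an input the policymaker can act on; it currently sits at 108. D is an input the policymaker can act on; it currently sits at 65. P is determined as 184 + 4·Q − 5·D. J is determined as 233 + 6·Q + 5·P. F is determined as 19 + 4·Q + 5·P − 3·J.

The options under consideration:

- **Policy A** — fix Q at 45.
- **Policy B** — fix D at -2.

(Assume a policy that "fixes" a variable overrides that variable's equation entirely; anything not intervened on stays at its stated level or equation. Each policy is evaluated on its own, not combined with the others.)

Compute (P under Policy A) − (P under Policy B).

Policy A (Q := 45):
  Q = 45
  D = 65
  P = 184 + 4·45 − 5·65 = 39
Policy B (D := -2):
  Q = 108
  D = -2
  P = 184 + 4·108 − 5·(-2) = 626
P: 39 − 626 = -587

-587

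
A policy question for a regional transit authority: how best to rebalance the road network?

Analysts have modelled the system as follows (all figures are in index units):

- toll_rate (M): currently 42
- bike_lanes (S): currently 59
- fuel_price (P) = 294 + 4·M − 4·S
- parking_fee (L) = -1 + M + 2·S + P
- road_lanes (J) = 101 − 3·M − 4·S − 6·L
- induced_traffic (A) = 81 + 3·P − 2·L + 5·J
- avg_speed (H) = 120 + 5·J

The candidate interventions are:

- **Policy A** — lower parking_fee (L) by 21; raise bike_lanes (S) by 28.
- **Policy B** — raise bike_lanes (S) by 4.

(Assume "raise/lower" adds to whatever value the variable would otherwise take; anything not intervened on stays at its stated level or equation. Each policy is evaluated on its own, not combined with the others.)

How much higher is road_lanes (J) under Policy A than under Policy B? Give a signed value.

Policy A (L − 21, S + 28):
  M = 42
  S = 59 + 28 = 87
  P = 294 + 4·42 − 4·87 = 114
  L = -1 + 42 + 2·87 + 114 (−21 from intervention) = 308
  J = 101 − 3·42 − 4·87 − 6·308 = -2221
Policy B (S + 4):
  M = 42
  S = 59 + 4 = 63
  P = 294 + 4·42 − 4·63 = 210
  L = -1 + 42 + 2·63 + 210 = 377
  J = 101 − 3·42 − 4·63 − 6·377 = -2539
J: -2221 − (-2539) = 318

318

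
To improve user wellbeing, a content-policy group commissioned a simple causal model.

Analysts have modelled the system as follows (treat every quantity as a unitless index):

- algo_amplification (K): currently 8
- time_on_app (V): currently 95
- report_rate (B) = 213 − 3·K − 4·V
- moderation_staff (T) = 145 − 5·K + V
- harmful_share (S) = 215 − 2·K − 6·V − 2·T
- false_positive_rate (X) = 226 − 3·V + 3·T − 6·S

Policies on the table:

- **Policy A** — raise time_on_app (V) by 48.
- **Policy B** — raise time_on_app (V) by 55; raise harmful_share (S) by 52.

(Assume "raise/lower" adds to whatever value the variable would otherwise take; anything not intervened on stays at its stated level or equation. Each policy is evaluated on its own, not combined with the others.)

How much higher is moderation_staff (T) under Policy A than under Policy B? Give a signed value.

Policy A (V + 48):
  K = 8
  V = 95 + 48 = 143
  T = 145 − 5·8 + 143 = 248
Policy B (V + 55, S + 52):
  K = 8
  V = 95 + 55 = 150
  T = 145 − 5·8 + 150 = 255
T: 248 − 255 = -7

-7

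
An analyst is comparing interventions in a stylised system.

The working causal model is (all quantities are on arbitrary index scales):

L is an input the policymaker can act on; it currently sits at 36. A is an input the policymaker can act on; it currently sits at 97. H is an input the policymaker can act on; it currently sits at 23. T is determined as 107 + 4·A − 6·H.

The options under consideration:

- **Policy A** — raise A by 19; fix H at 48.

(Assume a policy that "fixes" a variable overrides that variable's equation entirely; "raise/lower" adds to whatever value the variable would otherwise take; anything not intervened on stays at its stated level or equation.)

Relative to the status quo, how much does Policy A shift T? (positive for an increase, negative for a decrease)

Baseline:
  A = 97
  H = 23
  T = 107 + 4·97 − 6·23 = 357
Policy A (A + 19, H := 48):
  A = 97 + 19 = 116
  H = 48
  T = 107 + 4·116 − 6·48 = 283
Change in T: 283 − 357 = -74

-74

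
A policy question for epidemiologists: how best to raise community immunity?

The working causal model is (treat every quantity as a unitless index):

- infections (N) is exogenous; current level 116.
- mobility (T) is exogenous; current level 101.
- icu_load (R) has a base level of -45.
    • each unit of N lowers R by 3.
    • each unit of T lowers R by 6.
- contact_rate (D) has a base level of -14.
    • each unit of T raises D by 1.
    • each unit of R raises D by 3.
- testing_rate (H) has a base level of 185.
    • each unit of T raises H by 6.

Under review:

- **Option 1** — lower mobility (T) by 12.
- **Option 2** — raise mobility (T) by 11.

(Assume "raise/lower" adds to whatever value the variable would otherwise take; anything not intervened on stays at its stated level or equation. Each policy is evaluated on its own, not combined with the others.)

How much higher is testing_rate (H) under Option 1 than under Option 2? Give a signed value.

Option 1 (T − 12):
  T = 101 − 12 = 89
  H = 185 + 6·89 = 719
Option 2 (T + 11):
  T = 101 + 11 = 112
  H = 185 + 6·112 = 857
H: 719 − 857 = -138

-138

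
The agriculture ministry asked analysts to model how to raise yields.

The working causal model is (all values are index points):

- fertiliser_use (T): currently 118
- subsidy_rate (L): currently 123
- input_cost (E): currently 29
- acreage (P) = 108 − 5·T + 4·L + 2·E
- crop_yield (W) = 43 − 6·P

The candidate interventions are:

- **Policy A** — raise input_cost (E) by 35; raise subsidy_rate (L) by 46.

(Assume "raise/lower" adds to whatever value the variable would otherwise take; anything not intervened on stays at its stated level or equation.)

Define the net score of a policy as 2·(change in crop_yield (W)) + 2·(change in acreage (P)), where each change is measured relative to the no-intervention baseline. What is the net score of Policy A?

-2540

Baseline:
  T = 118
  L = 123
  E = 29
  P = 108 − 5·118 + 4·123 + 2·29 = 68
  W = 43 − 6·68 = -365
Policy A (E + 35, L + 46):
  T = 118
  L = 123 + 46 = 169
  E = 29 + 35 = 64
  P = 108 − 5·118 + 4·169 + 2·64 = 322
  W = 43 − 6·322 = -1889
ΔW = -1889 − (-365) = -1524; ΔP = 322 − 68 = 254
Score = 2·(-1524) + 2·254 = -2540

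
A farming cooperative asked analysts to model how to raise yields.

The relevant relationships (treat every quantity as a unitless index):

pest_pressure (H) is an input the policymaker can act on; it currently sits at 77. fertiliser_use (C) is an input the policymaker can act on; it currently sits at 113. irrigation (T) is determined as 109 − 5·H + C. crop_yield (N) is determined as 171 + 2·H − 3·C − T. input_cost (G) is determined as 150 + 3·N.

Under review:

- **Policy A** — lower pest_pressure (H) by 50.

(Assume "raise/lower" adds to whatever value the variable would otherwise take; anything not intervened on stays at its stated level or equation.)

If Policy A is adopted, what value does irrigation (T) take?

87

Policy A (H − 50):
  H = 77 − 50 = 27
  C = 113
  T = 109 − 5·27 + 113 = 87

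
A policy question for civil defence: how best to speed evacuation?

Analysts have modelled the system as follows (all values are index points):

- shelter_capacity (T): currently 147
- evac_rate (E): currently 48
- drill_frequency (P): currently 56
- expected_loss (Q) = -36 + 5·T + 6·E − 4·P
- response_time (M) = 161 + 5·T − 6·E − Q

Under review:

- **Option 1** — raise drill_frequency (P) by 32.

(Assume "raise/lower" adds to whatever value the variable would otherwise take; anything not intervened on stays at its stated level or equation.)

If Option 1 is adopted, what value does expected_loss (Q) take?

635

Option 1 (P + 32):
  T = 147
  E = 48
  P = 56 + 32 = 88
  Q = -36 + 5·147 + 6·48 − 4·88 = 635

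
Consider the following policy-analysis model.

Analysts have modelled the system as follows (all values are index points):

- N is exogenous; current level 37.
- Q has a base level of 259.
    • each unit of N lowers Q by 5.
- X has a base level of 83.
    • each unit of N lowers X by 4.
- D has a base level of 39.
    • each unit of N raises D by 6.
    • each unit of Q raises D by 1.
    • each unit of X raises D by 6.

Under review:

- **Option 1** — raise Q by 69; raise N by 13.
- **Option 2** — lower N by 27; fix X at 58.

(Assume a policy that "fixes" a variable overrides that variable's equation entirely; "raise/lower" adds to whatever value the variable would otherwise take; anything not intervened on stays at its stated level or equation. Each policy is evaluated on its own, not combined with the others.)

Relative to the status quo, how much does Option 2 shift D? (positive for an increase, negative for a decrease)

711

Baseline:
  N = 37
  Q = 259 − 5·37 = 74
  X = 83 − 4·37 = -65
  D = 39 + 6·37 + 74 + 6·(-65) = -55
Option 2 (N − 27, X := 58):
  N = 37 − 27 = 10
  Q = 259 − 5·10 = 209
  X = 58
  D = 39 + 6·10 + 209 + 6·58 = 656
Change in D: 656 − (-55) = 711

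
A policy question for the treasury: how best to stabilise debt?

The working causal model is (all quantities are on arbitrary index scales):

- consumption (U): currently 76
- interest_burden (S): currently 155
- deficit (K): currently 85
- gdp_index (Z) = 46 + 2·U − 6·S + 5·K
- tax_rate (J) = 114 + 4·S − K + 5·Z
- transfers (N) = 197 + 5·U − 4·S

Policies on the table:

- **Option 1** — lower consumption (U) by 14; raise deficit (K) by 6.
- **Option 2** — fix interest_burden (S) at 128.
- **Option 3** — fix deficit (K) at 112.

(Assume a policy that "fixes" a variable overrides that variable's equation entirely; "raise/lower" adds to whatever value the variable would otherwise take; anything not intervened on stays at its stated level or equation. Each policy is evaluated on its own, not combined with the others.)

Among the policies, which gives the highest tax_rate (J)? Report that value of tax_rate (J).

Option 1 (U − 14, K + 6):
  U = 76 − 14 = 62
  S = 155
  K = 85 + 6 = 91
  Z = 46 + 2·62 − 6·155 + 5·91 = -305
  J = 114 + 4·155 − 91 + 5·(-305) = -882
Option 2 (S := 128):
  U = 76
  S = 128
  K = 85
  Z = 46 + 2·76 − 6·128 + 5·85 = -145
  J = 114 + 4·128 − 85 + 5·(-145) = -184
Option 3 (K := 112):
  U = 76
  S = 155
  K = 112
  Z = 46 + 2·76 − 6·155 + 5·112 = -172
  J = 114 + 4·155 − 112 + 5·(-172) = -238
Comparing — Option 1: J=-882, Option 2: J=-184, Option 3: J=-238. Highest is -184 (Option 2).

-184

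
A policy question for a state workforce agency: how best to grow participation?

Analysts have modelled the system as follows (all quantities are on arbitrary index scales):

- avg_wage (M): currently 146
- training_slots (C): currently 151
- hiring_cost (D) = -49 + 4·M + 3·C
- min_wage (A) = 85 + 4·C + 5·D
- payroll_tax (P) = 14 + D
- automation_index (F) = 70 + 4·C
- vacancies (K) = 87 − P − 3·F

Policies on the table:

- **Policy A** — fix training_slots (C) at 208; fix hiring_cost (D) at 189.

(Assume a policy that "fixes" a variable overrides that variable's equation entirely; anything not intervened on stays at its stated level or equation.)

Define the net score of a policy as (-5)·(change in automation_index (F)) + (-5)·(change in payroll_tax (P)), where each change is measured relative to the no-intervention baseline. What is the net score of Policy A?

2855

Baseline:
  M = 146
  C = 151
  D = -49 + 4·146 + 3·151 = 988
  P = 14 + 988 = 1002
  F = 70 + 4·151 = 674
Policy A (C := 208, D := 189):
  M = 146
  C = 208
  D = 189
  P = 14 + 189 = 203
  F = 70 + 4·208 = 902
ΔF = 902 − 674 = 228; ΔP = 203 − 1002 = -799
Score = (-5)·228 + (-5)·(-799) = 2855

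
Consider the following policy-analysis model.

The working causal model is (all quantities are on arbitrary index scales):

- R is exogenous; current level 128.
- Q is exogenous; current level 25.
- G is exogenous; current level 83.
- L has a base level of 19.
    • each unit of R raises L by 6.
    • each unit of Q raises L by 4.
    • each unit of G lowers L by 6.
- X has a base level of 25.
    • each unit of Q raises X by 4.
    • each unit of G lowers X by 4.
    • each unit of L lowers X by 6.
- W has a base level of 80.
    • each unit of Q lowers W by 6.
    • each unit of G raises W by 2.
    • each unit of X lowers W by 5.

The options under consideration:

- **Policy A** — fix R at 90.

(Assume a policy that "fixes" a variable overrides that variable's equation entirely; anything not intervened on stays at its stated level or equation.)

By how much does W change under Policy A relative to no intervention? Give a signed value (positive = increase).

Baseline:
  R = 128
  Q = 25
  G = 83
  L = 19 + 6·128 + 4·25 − 6·83 = 389
  X = 25 + 4·25 − 4·83 − 6·389 = -2541
  W = 80 − 6·25 + 2·83 − 5·(-2541) = 12801
Policy A (R := 90):
  R = 90
  Q = 25
  G = 83
  L = 19 + 6·90 + 4·25 − 6·83 = 161
  X = 25 + 4·25 − 4·83 − 6·161 = -1173
  W = 80 − 6·25 + 2·83 − 5·(-1173) = 5961
Change in W: 5961 − 12801 = -6840

-6840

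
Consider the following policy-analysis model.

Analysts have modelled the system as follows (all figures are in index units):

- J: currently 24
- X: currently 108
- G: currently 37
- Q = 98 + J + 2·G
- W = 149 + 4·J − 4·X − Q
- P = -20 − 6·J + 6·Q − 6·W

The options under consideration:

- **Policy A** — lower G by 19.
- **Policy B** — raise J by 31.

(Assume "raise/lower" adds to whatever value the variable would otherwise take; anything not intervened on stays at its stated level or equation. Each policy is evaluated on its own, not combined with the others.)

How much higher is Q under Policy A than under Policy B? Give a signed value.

Policy A (G − 19):
  J = 24
  G = 37 − 19 = 18
  Q = 98 + 24 + 2·18 = 158
Policy B (J + 31):
  J = 24 + 31 = 55
  G = 37
  Q = 98 + 55 + 2·37 = 227
Q: 158 − 227 = -69

-69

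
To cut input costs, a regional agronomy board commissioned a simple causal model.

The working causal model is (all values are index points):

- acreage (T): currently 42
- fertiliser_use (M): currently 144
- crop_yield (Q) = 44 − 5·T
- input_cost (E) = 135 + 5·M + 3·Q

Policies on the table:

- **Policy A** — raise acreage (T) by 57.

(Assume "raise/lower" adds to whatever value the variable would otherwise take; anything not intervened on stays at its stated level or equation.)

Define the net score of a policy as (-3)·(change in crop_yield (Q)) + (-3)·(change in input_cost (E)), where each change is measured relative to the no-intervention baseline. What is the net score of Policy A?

3420

Baseline:
  T = 42
  M = 144
  Q = 44 − 5·42 = -166
  E = 135 + 5·144 + 3·(-166) = 357
Policy A (T + 57):
  T = 42 + 57 = 99
  M = 144
  Q = 44 − 5·99 = -451
  E = 135 + 5·144 + 3·(-451) = -498
ΔQ = -451 − (-166) = -285; ΔE = -498 − 357 = -855
Score = (-3)·(-285) + (-3)·(-855) = 3420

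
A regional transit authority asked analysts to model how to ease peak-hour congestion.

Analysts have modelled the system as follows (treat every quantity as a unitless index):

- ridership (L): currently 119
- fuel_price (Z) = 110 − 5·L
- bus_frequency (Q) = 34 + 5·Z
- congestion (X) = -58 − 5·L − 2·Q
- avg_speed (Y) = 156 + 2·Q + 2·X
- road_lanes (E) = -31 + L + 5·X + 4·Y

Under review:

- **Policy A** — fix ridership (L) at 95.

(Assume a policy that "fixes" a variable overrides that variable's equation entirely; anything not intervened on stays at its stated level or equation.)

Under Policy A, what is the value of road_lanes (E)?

25997

Policy A (L := 95):
  L = 95
  Z = 110 − 5·95 = -365
  Q = 34 + 5·(-365) = -1791
  X = -58 − 5·95 − 2·(-1791) = 3049
  Y = 156 + 2·(-1791) + 2·3049 = 2672
  E = -31 + 95 + 5·3049 + 4·2672 = 25997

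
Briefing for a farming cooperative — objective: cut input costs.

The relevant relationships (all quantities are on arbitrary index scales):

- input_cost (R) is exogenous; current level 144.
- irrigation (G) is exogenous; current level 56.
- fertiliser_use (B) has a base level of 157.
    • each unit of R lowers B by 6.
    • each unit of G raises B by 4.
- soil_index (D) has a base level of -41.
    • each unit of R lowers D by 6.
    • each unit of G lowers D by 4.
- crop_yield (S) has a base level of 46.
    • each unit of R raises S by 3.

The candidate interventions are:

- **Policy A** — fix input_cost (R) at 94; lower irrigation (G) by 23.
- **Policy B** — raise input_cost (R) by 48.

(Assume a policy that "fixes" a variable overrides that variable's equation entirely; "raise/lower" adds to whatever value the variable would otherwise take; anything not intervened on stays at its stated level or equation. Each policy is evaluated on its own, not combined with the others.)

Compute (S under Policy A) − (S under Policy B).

Policy A (R := 94, G − 23):
  R = 94
  S = 46 + 3·94 = 328
Policy B (R + 48):
  R = 144 + 48 = 192
  S = 46 + 3·192 = 622
S: 328 − 622 = -294

-294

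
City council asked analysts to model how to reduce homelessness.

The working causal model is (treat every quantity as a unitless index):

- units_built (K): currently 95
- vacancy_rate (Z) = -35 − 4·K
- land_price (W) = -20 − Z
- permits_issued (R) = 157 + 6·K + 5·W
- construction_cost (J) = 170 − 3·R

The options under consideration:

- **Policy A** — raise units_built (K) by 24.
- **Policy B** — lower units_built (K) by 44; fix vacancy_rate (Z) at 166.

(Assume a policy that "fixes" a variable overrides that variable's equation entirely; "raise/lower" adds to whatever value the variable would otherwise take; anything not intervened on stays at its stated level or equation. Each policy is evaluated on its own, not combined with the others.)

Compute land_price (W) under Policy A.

Policy A (K + 24):
  K = 95 + 24 = 119
  Z = -35 − 4·119 = -511
  W = -20 − (-511) = 491

491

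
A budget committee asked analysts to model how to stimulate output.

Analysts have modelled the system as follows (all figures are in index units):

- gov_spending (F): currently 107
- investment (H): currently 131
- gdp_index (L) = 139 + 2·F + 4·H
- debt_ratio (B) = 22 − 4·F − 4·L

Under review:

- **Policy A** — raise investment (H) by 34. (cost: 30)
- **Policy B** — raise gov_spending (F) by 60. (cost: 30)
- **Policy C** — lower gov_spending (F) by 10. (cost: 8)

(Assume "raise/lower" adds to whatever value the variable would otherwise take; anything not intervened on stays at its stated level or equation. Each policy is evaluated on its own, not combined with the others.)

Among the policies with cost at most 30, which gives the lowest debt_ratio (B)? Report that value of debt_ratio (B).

-4634

Policy A (H + 34):
  F = 107
  H = 131 + 34 = 165
  L = 139 + 2·107 + 4·165 = 1013
  B = 22 − 4·107 − 4·1013 = -4458
Policy B (F + 60):
  F = 107 + 60 = 167
  H = 131
  L = 139 + 2·167 + 4·131 = 997
  B = 22 − 4·167 − 4·997 = -4634
Policy C (F − 10):
  F = 107 − 10 = 97
  H = 131
  L = 139 + 2·97 + 4·131 = 857
  B = 22 − 4·97 − 4·857 = -3794
Comparing — Policy A: B=-4458, Policy B: B=-4634, Policy C: B=-3794. Lowest is -4634 (Policy B).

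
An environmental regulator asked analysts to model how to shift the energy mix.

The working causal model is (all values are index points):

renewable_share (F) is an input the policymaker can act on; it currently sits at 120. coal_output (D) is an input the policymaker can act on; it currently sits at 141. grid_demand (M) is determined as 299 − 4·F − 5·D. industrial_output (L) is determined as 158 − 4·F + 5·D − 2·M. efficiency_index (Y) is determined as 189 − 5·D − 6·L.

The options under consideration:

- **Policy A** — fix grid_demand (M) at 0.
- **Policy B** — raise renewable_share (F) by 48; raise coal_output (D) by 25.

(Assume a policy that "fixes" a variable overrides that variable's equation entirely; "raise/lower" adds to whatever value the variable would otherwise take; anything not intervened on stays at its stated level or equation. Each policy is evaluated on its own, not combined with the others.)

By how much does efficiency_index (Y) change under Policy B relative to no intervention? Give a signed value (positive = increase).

Baseline:
  F = 120
  D = 141
  M = 299 − 4·120 − 5·141 = -886
  L = 158 − 4·120 + 5·141 − 2·(-886) = 2155
  Y = 189 − 5·141 − 6·2155 = -13446
Policy B (F + 48, D + 25):
  F = 120 + 48 = 168
  D = 141 + 25 = 166
  M = 299 − 4·168 − 5·166 = -1203
  L = 158 − 4·168 + 5·166 − 2·(-1203) = 2722
  Y = 189 − 5·166 − 6·2722 = -16973
Change in Y: -16973 − (-13446) = -3527

-3527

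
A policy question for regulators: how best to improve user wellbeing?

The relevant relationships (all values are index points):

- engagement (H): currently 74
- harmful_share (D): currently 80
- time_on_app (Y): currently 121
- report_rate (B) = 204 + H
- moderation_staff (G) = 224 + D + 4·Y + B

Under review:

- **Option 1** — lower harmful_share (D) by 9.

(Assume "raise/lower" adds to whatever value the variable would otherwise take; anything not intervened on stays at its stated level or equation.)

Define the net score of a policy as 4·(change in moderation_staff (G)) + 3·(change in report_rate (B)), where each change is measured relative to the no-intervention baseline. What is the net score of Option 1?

-36

Baseline:
  H = 74
  D = 80
  Y = 121
  B = 204 + 74 = 278
  G = 224 + 80 + 4·121 + 278 = 1066
Option 1 (D − 9):
  H = 74
  D = 80 − 9 = 71
  Y = 121
  B = 204 + 74 = 278
  G = 224 + 71 + 4·121 + 278 = 1057
ΔG = 1057 − 1066 = -9; ΔB = 278 − 278 = 0
Score = 4·(-9) + 3·0 = -36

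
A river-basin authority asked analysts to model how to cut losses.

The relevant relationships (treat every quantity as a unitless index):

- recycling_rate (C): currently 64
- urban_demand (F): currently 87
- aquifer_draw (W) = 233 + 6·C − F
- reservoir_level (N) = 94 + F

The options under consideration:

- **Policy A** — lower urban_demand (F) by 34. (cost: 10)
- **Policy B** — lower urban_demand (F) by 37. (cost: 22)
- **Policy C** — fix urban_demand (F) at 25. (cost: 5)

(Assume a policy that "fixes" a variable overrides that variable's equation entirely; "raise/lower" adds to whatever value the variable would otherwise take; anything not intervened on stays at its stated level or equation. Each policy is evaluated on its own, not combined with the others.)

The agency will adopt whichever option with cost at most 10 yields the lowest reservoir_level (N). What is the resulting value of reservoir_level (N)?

119

Policy A (F − 34):
  F = 87 − 34 = 53
  N = 94 + 53 = 147
Policy C (F := 25):
  F = 25
  N = 94 + 25 = 119
Comparing — Policy A: N=147, Policy C: N=119. Lowest is 119 (Policy C).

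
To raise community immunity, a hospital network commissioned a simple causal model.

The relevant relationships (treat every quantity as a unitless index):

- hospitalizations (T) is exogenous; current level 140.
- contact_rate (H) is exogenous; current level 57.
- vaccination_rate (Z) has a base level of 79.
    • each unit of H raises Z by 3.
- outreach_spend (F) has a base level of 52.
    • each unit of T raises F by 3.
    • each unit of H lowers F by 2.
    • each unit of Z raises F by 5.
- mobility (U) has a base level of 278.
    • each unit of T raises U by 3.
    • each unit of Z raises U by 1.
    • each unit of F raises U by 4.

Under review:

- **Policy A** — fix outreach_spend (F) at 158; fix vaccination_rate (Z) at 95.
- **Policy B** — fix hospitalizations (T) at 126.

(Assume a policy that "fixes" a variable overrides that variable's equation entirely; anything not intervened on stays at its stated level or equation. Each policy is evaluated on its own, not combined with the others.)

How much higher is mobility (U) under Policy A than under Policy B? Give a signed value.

Policy A (F := 158, Z := 95):
  T = 140
  H = 57
  Z = 95
  F = 158
  U = 278 + 3·140 + 95 + 4·158 = 1425
Policy B (T := 126):
  T = 126
  H = 57
  Z = 79 + 3·57 = 250
  F = 52 + 3·126 − 2·57 + 5·250 = 1566
  U = 278 + 3·126 + 250 + 4·1566 = 7170
U: 1425 − 7170 = -5745

-5745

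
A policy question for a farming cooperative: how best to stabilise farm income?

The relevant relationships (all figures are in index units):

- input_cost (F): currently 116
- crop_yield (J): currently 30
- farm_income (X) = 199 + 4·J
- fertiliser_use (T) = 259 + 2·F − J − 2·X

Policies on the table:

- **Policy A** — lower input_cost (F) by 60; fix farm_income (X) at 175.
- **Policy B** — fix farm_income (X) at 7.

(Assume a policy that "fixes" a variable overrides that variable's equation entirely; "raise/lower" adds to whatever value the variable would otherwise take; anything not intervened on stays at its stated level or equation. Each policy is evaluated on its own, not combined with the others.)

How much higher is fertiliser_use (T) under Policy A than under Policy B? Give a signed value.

Policy A (F − 60, X := 175):
  F = 116 − 60 = 56
  J = 30
  X = 175
  T = 259 + 2·56 − 30 − 2·175 = -9
Policy B (X := 7):
  F = 116
  J = 30
  X = 7
  T = 259 + 2·116 − 30 − 2·7 = 447
T: -9 − 447 = -456

-456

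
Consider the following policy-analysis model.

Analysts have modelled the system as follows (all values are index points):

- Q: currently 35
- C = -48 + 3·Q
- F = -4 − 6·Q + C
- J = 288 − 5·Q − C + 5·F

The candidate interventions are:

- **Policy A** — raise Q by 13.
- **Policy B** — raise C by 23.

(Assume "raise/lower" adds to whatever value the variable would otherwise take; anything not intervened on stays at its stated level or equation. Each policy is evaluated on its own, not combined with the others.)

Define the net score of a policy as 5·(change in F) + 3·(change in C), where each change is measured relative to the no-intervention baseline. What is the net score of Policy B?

184

Baseline:
  Q = 35
  C = -48 + 3·35 = 57
  F = -4 − 6·35 + 57 = -157
Policy B (C + 23):
  Q = 35
  C = -48 + 3·35 (+23 from intervention) = 80
  F = -4 − 6·35 + 80 = -134
ΔF = -134 − (-157) = 23; ΔC = 80 − 57 = 23
Score = 5·23 + 3·23 = 184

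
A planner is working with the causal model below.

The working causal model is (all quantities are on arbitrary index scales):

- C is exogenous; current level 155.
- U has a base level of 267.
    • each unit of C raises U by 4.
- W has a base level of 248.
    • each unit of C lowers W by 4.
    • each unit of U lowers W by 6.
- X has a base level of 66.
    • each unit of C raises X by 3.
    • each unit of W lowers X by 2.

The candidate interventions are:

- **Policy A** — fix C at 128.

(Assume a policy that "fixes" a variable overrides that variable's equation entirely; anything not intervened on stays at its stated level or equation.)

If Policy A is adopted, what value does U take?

Policy A (C := 128):
  C = 128
  U = 267 + 4·128 = 779

779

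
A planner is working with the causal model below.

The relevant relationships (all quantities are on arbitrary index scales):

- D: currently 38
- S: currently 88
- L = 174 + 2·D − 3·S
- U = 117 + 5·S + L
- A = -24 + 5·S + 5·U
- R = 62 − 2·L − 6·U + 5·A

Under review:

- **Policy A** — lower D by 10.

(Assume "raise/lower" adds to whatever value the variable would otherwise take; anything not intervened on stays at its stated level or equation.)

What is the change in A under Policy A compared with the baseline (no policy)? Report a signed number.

-100

Baseline:
  D = 38
  S = 88
  L = 174 + 2·38 − 3·88 = -14
  U = 117 + 5·88 + (-14) = 543
  A = -24 + 5·88 + 5·543 = 3131
Policy A (D − 10):
  D = 38 − 10 = 28
  S = 88
  L = 174 + 2·28 − 3·88 = -34
  U = 117 + 5·88 + (-34) = 523
  A = -24 + 5·88 + 5·523 = 3031
Change in A: 3031 − 3131 = -100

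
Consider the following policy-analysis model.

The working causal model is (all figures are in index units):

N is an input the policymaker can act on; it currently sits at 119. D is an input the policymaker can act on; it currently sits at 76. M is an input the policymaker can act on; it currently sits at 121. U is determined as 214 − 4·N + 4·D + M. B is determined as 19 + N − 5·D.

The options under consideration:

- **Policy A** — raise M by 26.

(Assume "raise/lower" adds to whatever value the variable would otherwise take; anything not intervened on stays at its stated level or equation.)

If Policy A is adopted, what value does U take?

Policy A (M + 26):
  N = 119
  D = 76
  M = 121 + 26 = 147
  U = 214 − 4·119 + 4·76 + 147 = 189

189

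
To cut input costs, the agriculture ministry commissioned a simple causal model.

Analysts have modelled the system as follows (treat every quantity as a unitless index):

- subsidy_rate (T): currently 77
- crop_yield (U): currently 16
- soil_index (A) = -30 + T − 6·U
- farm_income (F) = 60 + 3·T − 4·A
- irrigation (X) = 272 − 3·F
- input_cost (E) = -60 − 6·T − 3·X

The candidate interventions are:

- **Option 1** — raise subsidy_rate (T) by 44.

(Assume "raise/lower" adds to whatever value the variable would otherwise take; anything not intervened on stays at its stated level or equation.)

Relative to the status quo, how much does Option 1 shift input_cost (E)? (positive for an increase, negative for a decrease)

-660

Baseline:
  T = 77
  U = 16
  A = -30 + 77 − 6·16 = -49
  F = 60 + 3·77 − 4·(-49) = 487
  X = 272 − 3·487 = -1189
  E = -60 − 6·77 − 3·(-1189) = 3045
Option 1 (T + 44):
  T = 77 + 44 = 121
  U = 16
  A = -30 + 121 − 6·16 = -5
  F = 60 + 3·121 − 4·(-5) = 443
  X = 272 − 3·443 = -1057
  E = -60 − 6·121 − 3·(-1057) = 2385
Change in E: 2385 − 3045 = -660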